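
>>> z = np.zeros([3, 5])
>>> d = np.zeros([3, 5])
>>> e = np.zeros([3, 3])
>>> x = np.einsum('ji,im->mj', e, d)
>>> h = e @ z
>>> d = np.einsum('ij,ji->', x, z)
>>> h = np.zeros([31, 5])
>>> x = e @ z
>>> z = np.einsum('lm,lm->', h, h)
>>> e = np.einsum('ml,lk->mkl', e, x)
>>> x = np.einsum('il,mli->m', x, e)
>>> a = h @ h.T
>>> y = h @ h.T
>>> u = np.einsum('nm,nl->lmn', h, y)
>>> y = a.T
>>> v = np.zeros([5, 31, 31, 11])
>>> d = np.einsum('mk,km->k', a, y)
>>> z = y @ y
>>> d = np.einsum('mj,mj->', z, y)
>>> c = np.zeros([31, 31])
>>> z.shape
(31, 31)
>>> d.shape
()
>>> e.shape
(3, 5, 3)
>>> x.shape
(3,)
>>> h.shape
(31, 5)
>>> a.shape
(31, 31)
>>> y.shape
(31, 31)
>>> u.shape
(31, 5, 31)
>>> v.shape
(5, 31, 31, 11)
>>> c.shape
(31, 31)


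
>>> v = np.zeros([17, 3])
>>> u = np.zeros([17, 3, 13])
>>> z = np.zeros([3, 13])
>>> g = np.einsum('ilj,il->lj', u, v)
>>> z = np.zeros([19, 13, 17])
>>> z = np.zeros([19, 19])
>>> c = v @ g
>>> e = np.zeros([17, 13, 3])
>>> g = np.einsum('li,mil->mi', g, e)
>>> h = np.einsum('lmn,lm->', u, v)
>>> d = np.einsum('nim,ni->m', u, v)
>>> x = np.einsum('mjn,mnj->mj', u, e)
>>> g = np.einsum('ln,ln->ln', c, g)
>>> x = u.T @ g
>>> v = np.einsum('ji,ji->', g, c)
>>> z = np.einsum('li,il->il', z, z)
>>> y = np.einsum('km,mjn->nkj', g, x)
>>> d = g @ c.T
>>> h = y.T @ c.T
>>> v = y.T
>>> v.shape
(3, 17, 13)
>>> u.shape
(17, 3, 13)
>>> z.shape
(19, 19)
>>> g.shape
(17, 13)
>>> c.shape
(17, 13)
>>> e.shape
(17, 13, 3)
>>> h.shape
(3, 17, 17)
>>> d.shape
(17, 17)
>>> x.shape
(13, 3, 13)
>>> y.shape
(13, 17, 3)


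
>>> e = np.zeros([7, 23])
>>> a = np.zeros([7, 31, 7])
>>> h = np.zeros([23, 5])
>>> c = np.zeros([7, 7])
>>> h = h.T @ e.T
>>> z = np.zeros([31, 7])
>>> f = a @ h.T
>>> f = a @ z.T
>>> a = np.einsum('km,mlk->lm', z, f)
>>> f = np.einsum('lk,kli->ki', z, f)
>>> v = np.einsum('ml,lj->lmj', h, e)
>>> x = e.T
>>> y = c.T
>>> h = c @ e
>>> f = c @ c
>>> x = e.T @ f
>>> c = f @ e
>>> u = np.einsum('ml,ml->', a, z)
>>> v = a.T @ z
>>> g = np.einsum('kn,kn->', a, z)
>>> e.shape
(7, 23)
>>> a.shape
(31, 7)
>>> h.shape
(7, 23)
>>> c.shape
(7, 23)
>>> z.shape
(31, 7)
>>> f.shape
(7, 7)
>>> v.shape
(7, 7)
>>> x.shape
(23, 7)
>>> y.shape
(7, 7)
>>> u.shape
()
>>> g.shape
()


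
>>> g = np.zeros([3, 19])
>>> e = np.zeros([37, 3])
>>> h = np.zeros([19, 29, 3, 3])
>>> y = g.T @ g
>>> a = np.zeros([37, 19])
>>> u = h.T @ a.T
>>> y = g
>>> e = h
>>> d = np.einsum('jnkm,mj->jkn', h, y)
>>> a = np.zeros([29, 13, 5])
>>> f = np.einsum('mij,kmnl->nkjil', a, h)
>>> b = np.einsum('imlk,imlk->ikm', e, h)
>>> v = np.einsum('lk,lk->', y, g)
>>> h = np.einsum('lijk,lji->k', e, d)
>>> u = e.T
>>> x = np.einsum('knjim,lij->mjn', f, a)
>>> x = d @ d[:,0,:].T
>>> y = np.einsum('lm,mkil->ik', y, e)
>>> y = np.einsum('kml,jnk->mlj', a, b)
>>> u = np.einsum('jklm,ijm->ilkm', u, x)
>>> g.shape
(3, 19)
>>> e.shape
(19, 29, 3, 3)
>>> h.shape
(3,)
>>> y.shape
(13, 5, 19)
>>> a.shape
(29, 13, 5)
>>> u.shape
(19, 29, 3, 19)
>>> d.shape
(19, 3, 29)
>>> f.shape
(3, 19, 5, 13, 3)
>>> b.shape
(19, 3, 29)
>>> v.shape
()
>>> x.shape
(19, 3, 19)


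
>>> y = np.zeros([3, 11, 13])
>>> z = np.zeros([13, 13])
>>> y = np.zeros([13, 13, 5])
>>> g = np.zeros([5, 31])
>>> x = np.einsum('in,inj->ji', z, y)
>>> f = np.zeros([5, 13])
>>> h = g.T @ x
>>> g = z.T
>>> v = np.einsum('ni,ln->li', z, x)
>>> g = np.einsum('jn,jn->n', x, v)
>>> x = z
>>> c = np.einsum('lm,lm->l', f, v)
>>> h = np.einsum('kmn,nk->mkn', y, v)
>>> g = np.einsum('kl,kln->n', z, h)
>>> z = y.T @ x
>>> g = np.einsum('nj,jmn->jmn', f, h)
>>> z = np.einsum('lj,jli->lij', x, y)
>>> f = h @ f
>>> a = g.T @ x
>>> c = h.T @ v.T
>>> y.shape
(13, 13, 5)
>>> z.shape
(13, 5, 13)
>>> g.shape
(13, 13, 5)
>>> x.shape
(13, 13)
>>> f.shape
(13, 13, 13)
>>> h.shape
(13, 13, 5)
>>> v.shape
(5, 13)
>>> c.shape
(5, 13, 5)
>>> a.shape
(5, 13, 13)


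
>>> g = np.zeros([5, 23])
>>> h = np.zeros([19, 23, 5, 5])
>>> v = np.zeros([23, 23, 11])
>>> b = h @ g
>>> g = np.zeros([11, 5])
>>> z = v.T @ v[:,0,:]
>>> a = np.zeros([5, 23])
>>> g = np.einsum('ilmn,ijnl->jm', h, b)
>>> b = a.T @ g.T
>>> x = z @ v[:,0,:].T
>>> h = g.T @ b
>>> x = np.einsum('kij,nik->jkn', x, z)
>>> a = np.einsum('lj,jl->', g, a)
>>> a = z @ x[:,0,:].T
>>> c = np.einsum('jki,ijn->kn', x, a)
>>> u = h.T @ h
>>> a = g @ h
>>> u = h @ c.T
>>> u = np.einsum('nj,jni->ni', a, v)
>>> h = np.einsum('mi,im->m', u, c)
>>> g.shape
(23, 5)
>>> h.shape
(23,)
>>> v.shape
(23, 23, 11)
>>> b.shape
(23, 23)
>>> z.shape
(11, 23, 11)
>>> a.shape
(23, 23)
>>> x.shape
(23, 11, 11)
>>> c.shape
(11, 23)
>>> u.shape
(23, 11)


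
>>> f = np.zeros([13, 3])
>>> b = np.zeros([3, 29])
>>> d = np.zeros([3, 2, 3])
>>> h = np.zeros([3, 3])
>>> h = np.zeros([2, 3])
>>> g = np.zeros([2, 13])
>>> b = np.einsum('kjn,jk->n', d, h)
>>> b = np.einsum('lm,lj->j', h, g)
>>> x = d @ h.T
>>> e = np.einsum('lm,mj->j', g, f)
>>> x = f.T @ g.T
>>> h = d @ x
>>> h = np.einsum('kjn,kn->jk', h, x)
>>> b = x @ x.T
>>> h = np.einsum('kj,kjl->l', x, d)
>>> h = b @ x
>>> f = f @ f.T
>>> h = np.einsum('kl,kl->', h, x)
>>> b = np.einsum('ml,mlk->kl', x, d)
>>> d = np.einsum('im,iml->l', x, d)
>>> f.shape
(13, 13)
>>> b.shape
(3, 2)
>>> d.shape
(3,)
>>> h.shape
()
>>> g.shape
(2, 13)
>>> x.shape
(3, 2)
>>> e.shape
(3,)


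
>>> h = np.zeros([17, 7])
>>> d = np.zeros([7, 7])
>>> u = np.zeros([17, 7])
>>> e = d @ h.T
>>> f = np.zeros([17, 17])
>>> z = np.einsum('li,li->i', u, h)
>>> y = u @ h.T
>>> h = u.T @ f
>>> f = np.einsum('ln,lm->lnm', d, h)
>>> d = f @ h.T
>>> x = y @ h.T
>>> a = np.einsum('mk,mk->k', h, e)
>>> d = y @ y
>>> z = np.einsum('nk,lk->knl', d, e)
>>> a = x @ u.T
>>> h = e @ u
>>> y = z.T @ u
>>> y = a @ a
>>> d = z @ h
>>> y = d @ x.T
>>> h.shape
(7, 7)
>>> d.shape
(17, 17, 7)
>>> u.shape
(17, 7)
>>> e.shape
(7, 17)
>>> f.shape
(7, 7, 17)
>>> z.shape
(17, 17, 7)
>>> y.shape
(17, 17, 17)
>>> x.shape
(17, 7)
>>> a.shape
(17, 17)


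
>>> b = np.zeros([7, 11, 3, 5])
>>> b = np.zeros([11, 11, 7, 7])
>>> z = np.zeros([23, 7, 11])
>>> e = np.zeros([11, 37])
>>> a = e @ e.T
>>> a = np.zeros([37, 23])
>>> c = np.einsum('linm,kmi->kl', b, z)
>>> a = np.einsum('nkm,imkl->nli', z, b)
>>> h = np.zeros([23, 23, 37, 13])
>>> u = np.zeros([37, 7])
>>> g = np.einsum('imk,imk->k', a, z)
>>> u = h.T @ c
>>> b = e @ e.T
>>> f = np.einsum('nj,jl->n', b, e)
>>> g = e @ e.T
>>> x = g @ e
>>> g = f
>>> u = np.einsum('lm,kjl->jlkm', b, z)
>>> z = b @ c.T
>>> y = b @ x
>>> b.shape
(11, 11)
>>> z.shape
(11, 23)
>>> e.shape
(11, 37)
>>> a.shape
(23, 7, 11)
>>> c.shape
(23, 11)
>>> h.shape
(23, 23, 37, 13)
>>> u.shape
(7, 11, 23, 11)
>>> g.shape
(11,)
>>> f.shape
(11,)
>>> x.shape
(11, 37)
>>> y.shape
(11, 37)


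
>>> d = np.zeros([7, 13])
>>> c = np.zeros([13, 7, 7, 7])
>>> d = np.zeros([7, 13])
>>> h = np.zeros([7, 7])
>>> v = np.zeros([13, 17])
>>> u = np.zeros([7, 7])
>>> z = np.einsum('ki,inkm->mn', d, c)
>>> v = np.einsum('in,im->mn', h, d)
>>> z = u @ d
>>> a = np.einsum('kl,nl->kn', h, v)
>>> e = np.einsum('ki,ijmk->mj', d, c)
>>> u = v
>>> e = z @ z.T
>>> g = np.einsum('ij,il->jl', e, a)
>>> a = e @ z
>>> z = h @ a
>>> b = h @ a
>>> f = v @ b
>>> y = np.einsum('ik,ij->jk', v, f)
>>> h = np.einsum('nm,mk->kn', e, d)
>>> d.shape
(7, 13)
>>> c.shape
(13, 7, 7, 7)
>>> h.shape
(13, 7)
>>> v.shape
(13, 7)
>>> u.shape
(13, 7)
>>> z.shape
(7, 13)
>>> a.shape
(7, 13)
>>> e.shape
(7, 7)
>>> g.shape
(7, 13)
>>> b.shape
(7, 13)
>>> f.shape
(13, 13)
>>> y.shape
(13, 7)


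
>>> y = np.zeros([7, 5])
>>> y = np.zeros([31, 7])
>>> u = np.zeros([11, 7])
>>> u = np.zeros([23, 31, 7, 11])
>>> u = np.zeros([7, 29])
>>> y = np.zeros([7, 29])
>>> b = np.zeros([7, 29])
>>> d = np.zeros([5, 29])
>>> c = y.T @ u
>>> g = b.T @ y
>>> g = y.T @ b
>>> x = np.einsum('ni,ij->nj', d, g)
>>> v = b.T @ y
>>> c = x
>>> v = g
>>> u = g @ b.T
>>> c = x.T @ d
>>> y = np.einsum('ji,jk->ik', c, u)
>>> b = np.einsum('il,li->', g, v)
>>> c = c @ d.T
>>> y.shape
(29, 7)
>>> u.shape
(29, 7)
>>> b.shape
()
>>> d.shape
(5, 29)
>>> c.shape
(29, 5)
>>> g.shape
(29, 29)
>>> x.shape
(5, 29)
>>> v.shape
(29, 29)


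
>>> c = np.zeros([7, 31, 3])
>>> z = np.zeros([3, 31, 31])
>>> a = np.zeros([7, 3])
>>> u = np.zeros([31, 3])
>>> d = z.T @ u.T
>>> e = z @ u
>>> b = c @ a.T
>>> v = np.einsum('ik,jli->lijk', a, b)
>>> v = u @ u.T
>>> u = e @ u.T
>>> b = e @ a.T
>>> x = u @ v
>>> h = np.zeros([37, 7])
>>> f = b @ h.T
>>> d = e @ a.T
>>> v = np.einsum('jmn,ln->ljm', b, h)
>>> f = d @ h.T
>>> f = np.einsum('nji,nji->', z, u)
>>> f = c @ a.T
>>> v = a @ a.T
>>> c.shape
(7, 31, 3)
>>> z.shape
(3, 31, 31)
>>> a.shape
(7, 3)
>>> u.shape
(3, 31, 31)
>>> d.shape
(3, 31, 7)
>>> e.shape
(3, 31, 3)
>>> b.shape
(3, 31, 7)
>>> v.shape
(7, 7)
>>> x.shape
(3, 31, 31)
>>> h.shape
(37, 7)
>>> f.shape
(7, 31, 7)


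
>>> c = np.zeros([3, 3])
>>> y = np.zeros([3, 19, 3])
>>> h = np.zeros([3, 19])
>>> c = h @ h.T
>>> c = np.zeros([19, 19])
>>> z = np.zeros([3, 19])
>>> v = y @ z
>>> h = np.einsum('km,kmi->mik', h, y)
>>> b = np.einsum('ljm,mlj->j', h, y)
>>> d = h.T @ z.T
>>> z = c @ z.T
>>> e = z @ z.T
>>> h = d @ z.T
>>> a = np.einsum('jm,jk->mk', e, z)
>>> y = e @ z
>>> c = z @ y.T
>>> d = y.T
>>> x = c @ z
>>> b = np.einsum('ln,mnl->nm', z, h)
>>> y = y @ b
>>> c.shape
(19, 19)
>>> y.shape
(19, 3)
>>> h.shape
(3, 3, 19)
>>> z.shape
(19, 3)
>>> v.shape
(3, 19, 19)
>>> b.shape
(3, 3)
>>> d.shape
(3, 19)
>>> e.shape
(19, 19)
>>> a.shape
(19, 3)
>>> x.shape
(19, 3)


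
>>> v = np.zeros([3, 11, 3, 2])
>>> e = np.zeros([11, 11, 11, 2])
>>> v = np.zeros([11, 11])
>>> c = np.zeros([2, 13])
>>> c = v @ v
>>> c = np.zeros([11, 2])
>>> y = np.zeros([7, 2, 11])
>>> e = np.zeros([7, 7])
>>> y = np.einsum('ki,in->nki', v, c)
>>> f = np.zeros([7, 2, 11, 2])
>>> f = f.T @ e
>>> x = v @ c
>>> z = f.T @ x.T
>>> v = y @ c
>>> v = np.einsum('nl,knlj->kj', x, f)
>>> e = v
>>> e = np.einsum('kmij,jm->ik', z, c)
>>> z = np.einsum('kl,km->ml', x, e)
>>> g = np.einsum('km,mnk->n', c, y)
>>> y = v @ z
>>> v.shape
(2, 7)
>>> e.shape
(11, 7)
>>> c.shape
(11, 2)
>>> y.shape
(2, 2)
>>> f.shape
(2, 11, 2, 7)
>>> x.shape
(11, 2)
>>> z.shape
(7, 2)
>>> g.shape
(11,)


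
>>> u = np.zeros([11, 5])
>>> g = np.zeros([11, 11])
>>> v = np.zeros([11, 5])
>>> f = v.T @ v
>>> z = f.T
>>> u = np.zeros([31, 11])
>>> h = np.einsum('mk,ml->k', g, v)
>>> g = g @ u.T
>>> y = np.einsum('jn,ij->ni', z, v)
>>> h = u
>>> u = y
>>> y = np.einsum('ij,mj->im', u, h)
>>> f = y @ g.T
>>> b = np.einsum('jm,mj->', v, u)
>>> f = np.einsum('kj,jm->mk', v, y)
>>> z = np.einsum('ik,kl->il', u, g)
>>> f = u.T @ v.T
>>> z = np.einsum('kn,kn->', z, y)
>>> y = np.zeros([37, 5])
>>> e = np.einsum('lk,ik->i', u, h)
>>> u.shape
(5, 11)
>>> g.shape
(11, 31)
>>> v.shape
(11, 5)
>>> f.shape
(11, 11)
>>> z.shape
()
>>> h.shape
(31, 11)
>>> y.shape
(37, 5)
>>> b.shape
()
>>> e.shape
(31,)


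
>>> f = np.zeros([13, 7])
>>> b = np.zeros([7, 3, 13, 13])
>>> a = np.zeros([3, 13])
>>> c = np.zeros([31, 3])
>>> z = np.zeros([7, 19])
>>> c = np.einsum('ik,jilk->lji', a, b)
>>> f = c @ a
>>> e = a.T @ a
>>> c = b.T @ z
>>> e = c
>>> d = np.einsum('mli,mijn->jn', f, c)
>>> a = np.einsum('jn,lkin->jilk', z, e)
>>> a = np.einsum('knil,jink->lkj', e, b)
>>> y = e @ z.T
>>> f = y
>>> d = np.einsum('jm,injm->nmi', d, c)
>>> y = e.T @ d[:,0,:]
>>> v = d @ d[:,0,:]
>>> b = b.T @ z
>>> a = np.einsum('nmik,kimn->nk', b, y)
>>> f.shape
(13, 13, 3, 7)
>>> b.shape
(13, 13, 3, 19)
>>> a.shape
(13, 19)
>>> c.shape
(13, 13, 3, 19)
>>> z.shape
(7, 19)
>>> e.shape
(13, 13, 3, 19)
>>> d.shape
(13, 19, 13)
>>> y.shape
(19, 3, 13, 13)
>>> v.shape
(13, 19, 13)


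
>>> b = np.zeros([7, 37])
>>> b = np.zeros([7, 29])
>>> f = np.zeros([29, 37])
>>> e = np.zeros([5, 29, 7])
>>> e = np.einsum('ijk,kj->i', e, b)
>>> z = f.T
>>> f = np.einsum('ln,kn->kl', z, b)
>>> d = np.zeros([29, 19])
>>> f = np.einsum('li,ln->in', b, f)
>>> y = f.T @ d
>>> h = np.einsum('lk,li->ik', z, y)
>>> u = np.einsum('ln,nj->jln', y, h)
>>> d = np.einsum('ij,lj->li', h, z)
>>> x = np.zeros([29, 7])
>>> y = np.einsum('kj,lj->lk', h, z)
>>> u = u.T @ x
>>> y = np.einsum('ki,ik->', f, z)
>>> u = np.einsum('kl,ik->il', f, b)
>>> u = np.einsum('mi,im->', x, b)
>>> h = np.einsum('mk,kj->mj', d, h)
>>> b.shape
(7, 29)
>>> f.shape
(29, 37)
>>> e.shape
(5,)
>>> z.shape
(37, 29)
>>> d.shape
(37, 19)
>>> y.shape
()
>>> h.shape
(37, 29)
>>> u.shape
()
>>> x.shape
(29, 7)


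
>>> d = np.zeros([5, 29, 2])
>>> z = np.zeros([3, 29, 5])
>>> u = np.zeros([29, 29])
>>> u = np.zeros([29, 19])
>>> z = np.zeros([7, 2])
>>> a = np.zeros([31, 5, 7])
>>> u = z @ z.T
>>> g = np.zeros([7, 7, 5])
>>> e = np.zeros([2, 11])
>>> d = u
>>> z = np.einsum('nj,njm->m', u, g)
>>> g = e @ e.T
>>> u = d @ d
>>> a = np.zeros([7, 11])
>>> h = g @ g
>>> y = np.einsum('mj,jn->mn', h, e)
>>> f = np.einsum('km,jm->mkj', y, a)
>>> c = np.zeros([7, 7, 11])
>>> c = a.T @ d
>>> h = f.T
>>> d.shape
(7, 7)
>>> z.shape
(5,)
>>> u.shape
(7, 7)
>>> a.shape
(7, 11)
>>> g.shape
(2, 2)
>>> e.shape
(2, 11)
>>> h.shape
(7, 2, 11)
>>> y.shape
(2, 11)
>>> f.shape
(11, 2, 7)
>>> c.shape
(11, 7)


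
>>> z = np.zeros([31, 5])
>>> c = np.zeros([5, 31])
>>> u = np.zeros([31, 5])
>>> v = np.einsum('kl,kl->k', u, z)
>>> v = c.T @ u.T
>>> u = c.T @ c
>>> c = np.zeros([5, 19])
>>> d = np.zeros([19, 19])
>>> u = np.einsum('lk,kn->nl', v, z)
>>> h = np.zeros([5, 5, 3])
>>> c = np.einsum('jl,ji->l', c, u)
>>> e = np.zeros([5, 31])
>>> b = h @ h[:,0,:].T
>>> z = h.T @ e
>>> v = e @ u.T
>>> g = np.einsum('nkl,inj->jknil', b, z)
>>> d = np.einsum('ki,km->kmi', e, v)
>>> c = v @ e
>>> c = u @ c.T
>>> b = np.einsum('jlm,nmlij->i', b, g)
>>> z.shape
(3, 5, 31)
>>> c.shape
(5, 5)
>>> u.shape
(5, 31)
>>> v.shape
(5, 5)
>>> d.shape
(5, 5, 31)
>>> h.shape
(5, 5, 3)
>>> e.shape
(5, 31)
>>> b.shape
(3,)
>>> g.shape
(31, 5, 5, 3, 5)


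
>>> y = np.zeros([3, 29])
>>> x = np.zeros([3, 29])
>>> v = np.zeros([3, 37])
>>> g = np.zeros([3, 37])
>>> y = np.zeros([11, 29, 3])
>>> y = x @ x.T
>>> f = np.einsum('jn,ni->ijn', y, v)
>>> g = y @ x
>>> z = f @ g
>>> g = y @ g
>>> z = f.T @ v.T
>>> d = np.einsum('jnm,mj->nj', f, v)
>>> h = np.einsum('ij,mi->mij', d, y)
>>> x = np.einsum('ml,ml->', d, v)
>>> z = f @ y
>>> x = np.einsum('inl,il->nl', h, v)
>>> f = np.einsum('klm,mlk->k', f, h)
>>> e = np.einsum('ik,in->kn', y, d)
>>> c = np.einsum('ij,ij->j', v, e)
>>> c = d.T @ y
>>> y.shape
(3, 3)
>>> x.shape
(3, 37)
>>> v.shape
(3, 37)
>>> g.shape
(3, 29)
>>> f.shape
(37,)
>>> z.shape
(37, 3, 3)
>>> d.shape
(3, 37)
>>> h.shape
(3, 3, 37)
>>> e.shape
(3, 37)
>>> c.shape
(37, 3)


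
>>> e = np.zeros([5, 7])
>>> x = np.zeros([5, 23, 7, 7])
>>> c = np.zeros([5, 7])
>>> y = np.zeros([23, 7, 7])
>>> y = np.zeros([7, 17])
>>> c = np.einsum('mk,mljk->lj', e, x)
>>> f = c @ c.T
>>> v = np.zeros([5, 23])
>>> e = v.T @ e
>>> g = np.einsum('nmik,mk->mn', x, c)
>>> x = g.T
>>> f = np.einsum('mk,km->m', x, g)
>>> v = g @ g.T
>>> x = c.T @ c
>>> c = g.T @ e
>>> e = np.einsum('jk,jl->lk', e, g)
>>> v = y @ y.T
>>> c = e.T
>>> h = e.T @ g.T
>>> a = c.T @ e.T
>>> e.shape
(5, 7)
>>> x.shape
(7, 7)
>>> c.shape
(7, 5)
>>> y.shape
(7, 17)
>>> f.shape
(5,)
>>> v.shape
(7, 7)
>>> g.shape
(23, 5)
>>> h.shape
(7, 23)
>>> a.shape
(5, 5)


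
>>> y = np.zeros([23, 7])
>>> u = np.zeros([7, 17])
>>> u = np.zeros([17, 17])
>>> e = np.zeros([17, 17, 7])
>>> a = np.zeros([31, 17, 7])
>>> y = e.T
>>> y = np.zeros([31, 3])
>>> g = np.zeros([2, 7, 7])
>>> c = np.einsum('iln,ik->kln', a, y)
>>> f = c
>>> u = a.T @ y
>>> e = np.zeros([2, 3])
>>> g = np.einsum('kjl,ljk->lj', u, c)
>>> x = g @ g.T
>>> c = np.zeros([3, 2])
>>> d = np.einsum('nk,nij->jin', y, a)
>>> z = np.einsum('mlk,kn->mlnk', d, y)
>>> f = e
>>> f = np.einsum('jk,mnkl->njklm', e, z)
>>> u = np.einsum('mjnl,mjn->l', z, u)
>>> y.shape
(31, 3)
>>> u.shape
(31,)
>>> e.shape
(2, 3)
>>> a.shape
(31, 17, 7)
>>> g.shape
(3, 17)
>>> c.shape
(3, 2)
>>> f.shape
(17, 2, 3, 31, 7)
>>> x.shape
(3, 3)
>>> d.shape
(7, 17, 31)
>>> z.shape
(7, 17, 3, 31)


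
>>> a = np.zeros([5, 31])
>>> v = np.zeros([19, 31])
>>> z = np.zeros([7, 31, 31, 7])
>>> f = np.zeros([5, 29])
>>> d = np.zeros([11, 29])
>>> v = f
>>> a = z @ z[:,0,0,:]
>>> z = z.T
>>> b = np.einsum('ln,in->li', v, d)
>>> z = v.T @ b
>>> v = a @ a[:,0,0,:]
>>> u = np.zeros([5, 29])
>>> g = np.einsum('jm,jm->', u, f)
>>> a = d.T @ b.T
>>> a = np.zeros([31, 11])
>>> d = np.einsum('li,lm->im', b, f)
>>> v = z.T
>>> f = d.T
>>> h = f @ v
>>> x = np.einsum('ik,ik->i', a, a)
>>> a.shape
(31, 11)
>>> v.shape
(11, 29)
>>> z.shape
(29, 11)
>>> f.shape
(29, 11)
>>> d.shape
(11, 29)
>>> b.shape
(5, 11)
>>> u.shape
(5, 29)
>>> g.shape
()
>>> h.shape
(29, 29)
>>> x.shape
(31,)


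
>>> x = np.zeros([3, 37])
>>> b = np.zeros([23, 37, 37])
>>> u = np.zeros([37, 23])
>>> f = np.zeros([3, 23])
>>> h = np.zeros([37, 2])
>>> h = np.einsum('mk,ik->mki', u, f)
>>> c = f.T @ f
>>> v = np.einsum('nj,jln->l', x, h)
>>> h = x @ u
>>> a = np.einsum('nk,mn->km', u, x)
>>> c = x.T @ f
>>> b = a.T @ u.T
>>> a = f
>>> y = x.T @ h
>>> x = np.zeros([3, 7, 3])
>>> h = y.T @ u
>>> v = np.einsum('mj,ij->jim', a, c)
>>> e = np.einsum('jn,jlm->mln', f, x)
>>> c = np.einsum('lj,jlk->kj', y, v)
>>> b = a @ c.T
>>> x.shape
(3, 7, 3)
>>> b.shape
(3, 3)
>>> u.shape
(37, 23)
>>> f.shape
(3, 23)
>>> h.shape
(23, 23)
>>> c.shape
(3, 23)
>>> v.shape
(23, 37, 3)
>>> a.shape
(3, 23)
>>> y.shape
(37, 23)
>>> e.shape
(3, 7, 23)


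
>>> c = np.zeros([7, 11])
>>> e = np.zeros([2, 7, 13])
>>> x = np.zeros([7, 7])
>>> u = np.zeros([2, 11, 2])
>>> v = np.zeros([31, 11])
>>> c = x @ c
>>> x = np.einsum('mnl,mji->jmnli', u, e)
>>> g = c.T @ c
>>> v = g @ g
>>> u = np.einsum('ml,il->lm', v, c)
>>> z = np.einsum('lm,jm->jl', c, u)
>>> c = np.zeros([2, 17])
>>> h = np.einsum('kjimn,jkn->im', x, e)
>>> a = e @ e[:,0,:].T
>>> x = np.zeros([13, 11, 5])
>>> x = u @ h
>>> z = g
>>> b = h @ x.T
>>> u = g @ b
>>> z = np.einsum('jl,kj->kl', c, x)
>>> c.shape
(2, 17)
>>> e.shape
(2, 7, 13)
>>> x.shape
(11, 2)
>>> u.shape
(11, 11)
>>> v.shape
(11, 11)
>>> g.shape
(11, 11)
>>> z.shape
(11, 17)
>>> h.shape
(11, 2)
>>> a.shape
(2, 7, 2)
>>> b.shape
(11, 11)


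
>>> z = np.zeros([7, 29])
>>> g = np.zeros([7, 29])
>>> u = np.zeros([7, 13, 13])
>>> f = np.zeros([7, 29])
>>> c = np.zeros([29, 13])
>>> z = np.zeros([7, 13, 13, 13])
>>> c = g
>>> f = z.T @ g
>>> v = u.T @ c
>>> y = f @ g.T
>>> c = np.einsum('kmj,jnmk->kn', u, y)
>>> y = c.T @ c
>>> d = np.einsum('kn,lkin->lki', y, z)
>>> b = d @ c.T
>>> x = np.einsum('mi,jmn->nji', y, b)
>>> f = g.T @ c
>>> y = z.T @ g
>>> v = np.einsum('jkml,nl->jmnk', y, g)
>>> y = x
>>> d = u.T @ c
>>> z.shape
(7, 13, 13, 13)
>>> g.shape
(7, 29)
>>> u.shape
(7, 13, 13)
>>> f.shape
(29, 13)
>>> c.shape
(7, 13)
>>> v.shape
(13, 13, 7, 13)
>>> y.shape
(7, 7, 13)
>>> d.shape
(13, 13, 13)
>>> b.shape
(7, 13, 7)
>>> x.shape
(7, 7, 13)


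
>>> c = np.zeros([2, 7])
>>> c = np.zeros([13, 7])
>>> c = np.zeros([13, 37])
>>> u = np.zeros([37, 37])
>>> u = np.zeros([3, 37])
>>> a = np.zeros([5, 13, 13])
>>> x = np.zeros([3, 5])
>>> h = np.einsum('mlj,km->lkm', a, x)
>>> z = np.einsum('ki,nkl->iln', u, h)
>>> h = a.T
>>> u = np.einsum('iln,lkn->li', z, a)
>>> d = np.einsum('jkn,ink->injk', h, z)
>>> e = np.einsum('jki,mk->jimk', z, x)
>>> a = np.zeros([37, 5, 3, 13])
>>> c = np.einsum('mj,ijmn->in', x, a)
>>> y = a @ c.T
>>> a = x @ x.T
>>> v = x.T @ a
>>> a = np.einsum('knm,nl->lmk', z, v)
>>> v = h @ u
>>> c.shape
(37, 13)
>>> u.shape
(5, 37)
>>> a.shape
(3, 13, 37)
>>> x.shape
(3, 5)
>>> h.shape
(13, 13, 5)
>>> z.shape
(37, 5, 13)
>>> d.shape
(37, 5, 13, 13)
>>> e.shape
(37, 13, 3, 5)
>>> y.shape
(37, 5, 3, 37)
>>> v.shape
(13, 13, 37)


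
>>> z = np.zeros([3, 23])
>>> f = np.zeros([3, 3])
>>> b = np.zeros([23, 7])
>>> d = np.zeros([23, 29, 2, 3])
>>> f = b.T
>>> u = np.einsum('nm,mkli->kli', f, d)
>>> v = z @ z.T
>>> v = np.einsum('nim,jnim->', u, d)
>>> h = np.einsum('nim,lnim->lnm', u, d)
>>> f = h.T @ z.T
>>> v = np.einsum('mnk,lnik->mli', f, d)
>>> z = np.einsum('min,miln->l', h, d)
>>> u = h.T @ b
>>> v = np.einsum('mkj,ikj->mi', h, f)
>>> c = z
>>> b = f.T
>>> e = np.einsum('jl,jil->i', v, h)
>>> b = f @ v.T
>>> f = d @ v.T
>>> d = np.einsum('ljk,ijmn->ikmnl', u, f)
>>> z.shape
(2,)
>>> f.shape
(23, 29, 2, 23)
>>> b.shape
(3, 29, 23)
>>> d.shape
(23, 7, 2, 23, 3)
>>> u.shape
(3, 29, 7)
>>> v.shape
(23, 3)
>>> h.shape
(23, 29, 3)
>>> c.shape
(2,)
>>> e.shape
(29,)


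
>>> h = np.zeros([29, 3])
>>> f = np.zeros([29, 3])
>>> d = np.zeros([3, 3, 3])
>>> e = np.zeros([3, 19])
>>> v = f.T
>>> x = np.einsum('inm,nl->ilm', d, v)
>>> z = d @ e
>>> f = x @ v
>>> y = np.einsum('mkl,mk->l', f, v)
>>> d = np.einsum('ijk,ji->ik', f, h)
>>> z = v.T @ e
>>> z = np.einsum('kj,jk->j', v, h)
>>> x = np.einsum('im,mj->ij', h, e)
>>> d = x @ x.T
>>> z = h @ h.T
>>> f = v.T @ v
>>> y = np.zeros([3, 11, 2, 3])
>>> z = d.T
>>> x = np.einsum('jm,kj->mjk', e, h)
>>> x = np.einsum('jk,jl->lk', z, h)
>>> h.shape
(29, 3)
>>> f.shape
(29, 29)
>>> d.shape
(29, 29)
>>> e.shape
(3, 19)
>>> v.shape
(3, 29)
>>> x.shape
(3, 29)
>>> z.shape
(29, 29)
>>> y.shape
(3, 11, 2, 3)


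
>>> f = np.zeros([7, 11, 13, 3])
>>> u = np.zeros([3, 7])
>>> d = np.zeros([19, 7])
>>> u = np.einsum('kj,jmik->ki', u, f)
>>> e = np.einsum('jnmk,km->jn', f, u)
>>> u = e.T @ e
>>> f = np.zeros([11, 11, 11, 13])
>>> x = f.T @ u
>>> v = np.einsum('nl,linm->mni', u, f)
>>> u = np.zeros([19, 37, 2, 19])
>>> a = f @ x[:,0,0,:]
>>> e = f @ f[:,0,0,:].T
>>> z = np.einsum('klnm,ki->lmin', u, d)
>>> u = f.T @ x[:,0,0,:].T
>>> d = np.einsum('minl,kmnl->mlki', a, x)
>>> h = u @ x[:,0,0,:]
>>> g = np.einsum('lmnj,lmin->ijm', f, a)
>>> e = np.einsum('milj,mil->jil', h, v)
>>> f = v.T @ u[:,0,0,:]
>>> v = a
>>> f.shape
(11, 11, 13)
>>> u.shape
(13, 11, 11, 13)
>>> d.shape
(11, 11, 13, 11)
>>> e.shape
(11, 11, 11)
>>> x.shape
(13, 11, 11, 11)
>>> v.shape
(11, 11, 11, 11)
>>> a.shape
(11, 11, 11, 11)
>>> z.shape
(37, 19, 7, 2)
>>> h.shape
(13, 11, 11, 11)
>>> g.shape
(11, 13, 11)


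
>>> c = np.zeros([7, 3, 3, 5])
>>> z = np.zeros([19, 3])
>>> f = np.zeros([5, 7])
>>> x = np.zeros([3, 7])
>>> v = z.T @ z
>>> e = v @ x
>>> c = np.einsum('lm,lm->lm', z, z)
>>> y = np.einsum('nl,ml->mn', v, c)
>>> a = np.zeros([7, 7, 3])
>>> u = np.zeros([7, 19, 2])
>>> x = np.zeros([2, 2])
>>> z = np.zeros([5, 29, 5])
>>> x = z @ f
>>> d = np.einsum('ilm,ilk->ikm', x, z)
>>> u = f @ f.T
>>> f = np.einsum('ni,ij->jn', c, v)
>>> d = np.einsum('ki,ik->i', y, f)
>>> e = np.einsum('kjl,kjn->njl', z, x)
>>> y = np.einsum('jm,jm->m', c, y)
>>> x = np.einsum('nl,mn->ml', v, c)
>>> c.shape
(19, 3)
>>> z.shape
(5, 29, 5)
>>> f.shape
(3, 19)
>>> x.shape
(19, 3)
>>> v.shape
(3, 3)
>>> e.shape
(7, 29, 5)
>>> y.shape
(3,)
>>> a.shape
(7, 7, 3)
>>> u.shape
(5, 5)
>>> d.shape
(3,)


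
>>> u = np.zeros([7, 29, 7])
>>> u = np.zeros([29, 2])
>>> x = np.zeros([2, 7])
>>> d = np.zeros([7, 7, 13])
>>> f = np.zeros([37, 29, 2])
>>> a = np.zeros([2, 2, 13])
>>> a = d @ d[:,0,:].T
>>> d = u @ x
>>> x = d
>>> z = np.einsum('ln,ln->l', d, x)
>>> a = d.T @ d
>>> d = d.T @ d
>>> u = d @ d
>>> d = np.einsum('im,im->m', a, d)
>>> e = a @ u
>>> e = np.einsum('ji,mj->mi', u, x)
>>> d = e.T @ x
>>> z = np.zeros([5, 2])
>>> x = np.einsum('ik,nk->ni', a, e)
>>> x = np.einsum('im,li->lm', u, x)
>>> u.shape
(7, 7)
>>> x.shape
(29, 7)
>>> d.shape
(7, 7)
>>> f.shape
(37, 29, 2)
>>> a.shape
(7, 7)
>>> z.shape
(5, 2)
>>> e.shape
(29, 7)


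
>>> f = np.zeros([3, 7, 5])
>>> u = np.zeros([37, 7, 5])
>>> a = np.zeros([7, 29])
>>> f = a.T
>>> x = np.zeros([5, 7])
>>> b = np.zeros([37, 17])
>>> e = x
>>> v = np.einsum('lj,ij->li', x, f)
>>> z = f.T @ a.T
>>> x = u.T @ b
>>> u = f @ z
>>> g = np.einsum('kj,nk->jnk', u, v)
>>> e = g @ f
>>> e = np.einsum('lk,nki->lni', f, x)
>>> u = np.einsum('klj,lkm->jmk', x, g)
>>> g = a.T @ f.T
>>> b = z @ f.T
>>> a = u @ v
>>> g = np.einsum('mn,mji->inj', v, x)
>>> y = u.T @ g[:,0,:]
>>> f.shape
(29, 7)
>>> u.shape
(17, 29, 5)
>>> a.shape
(17, 29, 29)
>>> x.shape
(5, 7, 17)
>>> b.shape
(7, 29)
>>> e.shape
(29, 5, 17)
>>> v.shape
(5, 29)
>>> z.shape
(7, 7)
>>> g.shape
(17, 29, 7)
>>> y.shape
(5, 29, 7)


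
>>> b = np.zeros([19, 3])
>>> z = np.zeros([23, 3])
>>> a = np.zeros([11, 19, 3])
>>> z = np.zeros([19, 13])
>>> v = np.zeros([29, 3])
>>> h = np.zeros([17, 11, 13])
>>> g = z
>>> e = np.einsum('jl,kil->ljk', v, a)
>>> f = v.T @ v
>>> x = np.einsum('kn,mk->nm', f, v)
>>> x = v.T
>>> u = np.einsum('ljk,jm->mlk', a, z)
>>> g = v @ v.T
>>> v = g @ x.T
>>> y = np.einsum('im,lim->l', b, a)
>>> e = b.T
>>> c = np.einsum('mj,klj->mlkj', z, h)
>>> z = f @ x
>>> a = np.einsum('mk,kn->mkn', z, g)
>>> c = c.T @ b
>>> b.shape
(19, 3)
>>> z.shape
(3, 29)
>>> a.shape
(3, 29, 29)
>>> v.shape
(29, 3)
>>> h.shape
(17, 11, 13)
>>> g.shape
(29, 29)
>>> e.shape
(3, 19)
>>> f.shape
(3, 3)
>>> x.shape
(3, 29)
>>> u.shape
(13, 11, 3)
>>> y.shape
(11,)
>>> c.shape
(13, 17, 11, 3)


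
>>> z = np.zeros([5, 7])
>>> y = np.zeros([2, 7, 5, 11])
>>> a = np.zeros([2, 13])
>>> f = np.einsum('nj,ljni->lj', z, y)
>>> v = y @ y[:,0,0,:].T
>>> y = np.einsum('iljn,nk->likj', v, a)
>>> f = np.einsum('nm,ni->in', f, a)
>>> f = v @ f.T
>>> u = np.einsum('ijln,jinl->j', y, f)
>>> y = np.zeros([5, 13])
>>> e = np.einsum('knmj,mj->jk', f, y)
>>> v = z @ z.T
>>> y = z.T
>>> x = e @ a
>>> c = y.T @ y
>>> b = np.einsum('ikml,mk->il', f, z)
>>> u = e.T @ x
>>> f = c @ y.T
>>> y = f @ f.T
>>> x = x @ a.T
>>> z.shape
(5, 7)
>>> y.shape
(5, 5)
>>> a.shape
(2, 13)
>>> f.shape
(5, 7)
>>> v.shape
(5, 5)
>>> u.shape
(2, 13)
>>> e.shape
(13, 2)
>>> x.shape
(13, 2)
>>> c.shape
(5, 5)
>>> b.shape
(2, 13)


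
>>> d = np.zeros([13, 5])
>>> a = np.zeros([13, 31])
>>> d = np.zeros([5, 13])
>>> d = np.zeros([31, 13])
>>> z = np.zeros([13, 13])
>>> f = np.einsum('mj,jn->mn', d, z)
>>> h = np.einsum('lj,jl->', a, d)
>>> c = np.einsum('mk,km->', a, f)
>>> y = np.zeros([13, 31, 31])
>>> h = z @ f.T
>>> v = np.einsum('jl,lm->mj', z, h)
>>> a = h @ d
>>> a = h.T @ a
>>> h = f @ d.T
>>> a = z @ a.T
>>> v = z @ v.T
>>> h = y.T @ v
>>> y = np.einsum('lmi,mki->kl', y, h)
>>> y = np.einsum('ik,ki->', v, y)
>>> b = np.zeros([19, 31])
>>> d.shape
(31, 13)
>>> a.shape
(13, 31)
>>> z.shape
(13, 13)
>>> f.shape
(31, 13)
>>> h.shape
(31, 31, 31)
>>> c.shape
()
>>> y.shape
()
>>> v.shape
(13, 31)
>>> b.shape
(19, 31)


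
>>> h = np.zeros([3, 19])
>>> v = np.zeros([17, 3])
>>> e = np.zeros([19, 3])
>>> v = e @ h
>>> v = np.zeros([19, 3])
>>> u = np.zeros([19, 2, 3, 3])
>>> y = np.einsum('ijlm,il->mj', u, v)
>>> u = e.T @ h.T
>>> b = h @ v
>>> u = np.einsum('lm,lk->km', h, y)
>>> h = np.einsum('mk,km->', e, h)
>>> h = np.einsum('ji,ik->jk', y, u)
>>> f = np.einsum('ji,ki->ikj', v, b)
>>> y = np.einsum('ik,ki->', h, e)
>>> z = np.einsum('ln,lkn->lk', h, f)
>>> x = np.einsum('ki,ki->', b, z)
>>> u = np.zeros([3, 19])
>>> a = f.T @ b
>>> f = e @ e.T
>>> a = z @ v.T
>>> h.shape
(3, 19)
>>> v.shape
(19, 3)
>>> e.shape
(19, 3)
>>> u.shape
(3, 19)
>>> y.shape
()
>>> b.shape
(3, 3)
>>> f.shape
(19, 19)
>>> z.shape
(3, 3)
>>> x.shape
()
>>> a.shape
(3, 19)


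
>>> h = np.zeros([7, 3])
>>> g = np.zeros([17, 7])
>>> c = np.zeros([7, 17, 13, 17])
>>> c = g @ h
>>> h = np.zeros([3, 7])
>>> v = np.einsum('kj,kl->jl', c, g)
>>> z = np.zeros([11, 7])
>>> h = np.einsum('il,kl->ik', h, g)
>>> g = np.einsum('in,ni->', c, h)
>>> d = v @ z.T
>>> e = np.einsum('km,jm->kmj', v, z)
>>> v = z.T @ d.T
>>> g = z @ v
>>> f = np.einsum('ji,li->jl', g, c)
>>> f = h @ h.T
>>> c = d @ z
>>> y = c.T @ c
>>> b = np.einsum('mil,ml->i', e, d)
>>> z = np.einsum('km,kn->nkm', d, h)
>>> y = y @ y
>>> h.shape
(3, 17)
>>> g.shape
(11, 3)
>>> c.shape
(3, 7)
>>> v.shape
(7, 3)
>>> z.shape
(17, 3, 11)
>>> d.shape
(3, 11)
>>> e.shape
(3, 7, 11)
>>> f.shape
(3, 3)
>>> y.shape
(7, 7)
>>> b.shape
(7,)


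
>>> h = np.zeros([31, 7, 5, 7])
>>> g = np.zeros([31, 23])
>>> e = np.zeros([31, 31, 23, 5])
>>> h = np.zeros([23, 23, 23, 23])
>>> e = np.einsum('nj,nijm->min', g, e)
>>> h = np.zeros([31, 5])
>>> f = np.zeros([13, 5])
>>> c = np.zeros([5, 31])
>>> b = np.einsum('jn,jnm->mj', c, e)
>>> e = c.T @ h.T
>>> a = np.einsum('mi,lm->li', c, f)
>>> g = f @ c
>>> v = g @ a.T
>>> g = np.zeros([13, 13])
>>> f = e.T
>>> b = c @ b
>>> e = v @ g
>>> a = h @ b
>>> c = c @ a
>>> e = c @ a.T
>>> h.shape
(31, 5)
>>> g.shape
(13, 13)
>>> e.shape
(5, 31)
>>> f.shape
(31, 31)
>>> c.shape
(5, 5)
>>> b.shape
(5, 5)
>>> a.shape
(31, 5)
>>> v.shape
(13, 13)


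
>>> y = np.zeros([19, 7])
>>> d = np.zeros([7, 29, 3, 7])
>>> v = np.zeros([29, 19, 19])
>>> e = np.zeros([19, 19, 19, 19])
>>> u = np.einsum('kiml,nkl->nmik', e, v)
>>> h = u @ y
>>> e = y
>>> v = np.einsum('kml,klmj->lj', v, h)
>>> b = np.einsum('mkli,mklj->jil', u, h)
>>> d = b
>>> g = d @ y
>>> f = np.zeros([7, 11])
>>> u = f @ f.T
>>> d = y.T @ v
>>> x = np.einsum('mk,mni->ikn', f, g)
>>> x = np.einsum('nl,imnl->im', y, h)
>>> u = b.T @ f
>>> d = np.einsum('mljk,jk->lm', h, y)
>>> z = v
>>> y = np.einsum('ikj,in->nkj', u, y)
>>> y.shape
(7, 19, 11)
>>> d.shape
(19, 29)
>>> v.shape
(19, 7)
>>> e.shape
(19, 7)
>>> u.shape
(19, 19, 11)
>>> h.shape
(29, 19, 19, 7)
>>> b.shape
(7, 19, 19)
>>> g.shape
(7, 19, 7)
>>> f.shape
(7, 11)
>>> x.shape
(29, 19)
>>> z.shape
(19, 7)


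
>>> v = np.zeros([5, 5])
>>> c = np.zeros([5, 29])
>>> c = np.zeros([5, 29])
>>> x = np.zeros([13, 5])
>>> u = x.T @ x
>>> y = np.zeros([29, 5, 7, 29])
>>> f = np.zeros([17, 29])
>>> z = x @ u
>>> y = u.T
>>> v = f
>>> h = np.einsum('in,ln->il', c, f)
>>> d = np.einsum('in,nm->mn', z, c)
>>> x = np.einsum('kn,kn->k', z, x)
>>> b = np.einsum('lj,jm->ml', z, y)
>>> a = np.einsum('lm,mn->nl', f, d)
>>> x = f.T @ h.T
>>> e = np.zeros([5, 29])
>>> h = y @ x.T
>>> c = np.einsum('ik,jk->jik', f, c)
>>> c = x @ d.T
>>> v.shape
(17, 29)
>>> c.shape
(29, 29)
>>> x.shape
(29, 5)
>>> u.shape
(5, 5)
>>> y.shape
(5, 5)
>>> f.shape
(17, 29)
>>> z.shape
(13, 5)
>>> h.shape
(5, 29)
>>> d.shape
(29, 5)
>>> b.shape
(5, 13)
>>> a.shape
(5, 17)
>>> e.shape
(5, 29)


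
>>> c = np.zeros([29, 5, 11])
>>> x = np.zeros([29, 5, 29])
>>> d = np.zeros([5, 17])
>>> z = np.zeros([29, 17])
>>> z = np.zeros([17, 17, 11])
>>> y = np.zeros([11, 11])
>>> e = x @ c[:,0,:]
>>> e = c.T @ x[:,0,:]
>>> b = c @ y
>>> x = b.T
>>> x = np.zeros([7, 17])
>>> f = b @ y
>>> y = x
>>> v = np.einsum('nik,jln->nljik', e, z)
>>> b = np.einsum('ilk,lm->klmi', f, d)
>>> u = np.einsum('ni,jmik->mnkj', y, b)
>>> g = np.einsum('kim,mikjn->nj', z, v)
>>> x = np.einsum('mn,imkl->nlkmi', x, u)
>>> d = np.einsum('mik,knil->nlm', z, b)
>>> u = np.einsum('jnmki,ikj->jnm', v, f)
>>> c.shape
(29, 5, 11)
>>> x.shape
(17, 11, 29, 7, 5)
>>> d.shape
(5, 29, 17)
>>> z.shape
(17, 17, 11)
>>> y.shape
(7, 17)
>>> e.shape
(11, 5, 29)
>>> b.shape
(11, 5, 17, 29)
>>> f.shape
(29, 5, 11)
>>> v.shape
(11, 17, 17, 5, 29)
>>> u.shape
(11, 17, 17)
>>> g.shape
(29, 5)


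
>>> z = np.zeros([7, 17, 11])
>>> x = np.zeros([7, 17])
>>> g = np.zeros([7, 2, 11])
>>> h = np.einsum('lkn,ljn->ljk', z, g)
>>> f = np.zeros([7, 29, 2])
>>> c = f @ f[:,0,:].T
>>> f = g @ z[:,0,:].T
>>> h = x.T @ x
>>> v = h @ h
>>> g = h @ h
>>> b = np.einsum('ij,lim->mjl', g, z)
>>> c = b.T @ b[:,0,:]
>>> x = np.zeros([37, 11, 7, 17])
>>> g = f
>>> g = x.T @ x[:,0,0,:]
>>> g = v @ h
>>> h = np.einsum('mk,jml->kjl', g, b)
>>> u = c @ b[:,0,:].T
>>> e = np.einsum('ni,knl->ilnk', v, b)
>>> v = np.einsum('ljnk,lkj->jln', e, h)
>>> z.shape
(7, 17, 11)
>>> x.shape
(37, 11, 7, 17)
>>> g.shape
(17, 17)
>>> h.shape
(17, 11, 7)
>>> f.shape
(7, 2, 7)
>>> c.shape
(7, 17, 7)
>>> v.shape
(7, 17, 17)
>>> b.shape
(11, 17, 7)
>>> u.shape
(7, 17, 11)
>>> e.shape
(17, 7, 17, 11)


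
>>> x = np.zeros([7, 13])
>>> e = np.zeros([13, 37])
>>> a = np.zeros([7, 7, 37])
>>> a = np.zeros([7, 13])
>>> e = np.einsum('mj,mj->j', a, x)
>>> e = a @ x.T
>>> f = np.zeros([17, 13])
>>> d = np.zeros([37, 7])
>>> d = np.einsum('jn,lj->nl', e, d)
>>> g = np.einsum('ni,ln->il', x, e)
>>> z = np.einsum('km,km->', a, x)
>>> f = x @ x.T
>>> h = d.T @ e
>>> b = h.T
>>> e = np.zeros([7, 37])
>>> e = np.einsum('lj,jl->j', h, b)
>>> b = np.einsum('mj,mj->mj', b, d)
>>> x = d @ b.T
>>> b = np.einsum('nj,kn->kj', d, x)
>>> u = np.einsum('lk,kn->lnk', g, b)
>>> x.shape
(7, 7)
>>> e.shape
(7,)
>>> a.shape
(7, 13)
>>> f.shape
(7, 7)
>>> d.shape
(7, 37)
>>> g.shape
(13, 7)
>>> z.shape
()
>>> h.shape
(37, 7)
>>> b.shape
(7, 37)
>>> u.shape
(13, 37, 7)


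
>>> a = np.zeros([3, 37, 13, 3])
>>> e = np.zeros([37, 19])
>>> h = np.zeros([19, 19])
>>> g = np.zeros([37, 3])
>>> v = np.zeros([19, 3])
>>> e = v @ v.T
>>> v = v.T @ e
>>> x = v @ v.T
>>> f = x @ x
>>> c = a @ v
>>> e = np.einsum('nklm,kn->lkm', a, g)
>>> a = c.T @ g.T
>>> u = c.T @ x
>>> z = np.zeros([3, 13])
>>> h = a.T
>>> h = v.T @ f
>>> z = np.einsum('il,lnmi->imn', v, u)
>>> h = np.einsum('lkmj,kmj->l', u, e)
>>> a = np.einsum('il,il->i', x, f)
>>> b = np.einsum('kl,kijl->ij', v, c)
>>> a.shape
(3,)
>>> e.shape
(13, 37, 3)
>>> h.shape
(19,)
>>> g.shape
(37, 3)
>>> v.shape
(3, 19)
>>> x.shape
(3, 3)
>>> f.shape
(3, 3)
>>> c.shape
(3, 37, 13, 19)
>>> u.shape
(19, 13, 37, 3)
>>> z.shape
(3, 37, 13)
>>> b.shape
(37, 13)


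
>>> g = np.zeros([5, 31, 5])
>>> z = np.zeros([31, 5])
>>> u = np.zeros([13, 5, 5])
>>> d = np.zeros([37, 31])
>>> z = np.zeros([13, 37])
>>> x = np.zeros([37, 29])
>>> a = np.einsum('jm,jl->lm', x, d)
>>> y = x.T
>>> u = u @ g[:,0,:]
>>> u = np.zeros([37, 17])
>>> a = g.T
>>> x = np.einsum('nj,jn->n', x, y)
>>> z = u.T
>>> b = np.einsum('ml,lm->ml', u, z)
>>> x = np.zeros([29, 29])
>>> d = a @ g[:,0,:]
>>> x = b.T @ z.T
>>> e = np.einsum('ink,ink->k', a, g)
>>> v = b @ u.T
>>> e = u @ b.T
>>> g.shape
(5, 31, 5)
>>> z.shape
(17, 37)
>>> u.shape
(37, 17)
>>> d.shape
(5, 31, 5)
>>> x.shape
(17, 17)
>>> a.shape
(5, 31, 5)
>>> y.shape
(29, 37)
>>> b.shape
(37, 17)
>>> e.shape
(37, 37)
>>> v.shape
(37, 37)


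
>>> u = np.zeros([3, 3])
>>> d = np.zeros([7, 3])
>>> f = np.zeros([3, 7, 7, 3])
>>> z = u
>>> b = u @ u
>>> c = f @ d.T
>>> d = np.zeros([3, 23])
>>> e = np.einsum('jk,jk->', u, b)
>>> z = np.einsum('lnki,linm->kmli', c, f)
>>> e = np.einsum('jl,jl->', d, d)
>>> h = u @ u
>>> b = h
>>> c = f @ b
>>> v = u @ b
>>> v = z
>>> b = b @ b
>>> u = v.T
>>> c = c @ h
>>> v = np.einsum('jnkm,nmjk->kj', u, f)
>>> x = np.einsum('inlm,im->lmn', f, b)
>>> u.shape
(7, 3, 3, 7)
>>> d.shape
(3, 23)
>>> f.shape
(3, 7, 7, 3)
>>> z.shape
(7, 3, 3, 7)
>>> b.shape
(3, 3)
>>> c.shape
(3, 7, 7, 3)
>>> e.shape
()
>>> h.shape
(3, 3)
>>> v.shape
(3, 7)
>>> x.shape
(7, 3, 7)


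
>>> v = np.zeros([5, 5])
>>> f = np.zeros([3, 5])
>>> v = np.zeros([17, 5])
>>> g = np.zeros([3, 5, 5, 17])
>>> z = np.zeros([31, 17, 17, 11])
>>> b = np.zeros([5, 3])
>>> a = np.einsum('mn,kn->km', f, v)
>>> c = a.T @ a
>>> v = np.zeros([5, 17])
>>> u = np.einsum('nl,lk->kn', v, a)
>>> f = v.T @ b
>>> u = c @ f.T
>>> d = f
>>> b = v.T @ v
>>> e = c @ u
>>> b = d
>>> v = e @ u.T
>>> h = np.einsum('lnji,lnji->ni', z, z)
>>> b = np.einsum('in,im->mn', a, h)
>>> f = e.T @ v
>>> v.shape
(3, 3)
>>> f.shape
(17, 3)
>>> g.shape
(3, 5, 5, 17)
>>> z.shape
(31, 17, 17, 11)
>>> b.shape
(11, 3)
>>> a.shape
(17, 3)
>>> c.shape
(3, 3)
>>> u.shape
(3, 17)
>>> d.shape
(17, 3)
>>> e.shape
(3, 17)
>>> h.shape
(17, 11)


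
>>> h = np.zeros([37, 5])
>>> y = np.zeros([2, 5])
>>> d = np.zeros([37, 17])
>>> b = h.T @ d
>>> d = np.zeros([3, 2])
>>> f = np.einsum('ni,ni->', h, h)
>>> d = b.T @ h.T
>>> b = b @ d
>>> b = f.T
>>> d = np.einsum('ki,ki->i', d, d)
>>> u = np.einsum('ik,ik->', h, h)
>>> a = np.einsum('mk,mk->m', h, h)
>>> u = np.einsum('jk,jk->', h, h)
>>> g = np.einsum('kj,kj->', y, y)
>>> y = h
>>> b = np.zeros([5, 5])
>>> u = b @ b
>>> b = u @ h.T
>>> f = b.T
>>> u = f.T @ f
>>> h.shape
(37, 5)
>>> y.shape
(37, 5)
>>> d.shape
(37,)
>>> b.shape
(5, 37)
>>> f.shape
(37, 5)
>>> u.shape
(5, 5)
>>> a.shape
(37,)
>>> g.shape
()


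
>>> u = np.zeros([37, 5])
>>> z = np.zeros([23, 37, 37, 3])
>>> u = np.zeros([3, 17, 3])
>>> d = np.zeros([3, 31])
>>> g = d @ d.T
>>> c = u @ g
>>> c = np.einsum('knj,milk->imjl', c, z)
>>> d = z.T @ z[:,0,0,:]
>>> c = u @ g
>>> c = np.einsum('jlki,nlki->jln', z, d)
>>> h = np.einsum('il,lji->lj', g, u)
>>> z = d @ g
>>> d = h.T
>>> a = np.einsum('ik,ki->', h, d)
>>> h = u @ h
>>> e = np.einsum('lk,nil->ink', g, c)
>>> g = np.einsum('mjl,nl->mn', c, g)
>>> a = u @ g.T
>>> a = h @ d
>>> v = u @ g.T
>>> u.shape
(3, 17, 3)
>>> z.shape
(3, 37, 37, 3)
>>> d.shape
(17, 3)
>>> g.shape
(23, 3)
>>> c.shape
(23, 37, 3)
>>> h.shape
(3, 17, 17)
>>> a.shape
(3, 17, 3)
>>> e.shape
(37, 23, 3)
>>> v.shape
(3, 17, 23)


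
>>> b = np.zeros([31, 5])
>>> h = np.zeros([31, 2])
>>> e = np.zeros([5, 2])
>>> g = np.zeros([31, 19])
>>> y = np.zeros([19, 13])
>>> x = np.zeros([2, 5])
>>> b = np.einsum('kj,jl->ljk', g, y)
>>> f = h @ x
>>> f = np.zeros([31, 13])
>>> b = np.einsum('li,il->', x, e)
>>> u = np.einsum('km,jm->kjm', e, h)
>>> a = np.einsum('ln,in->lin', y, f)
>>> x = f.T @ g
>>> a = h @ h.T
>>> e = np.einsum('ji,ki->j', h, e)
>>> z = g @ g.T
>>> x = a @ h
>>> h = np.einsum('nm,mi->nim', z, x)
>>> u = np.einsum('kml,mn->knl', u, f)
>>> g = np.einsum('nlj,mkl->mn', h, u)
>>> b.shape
()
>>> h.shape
(31, 2, 31)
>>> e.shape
(31,)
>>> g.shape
(5, 31)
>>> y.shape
(19, 13)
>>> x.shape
(31, 2)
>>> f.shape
(31, 13)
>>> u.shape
(5, 13, 2)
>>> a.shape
(31, 31)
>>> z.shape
(31, 31)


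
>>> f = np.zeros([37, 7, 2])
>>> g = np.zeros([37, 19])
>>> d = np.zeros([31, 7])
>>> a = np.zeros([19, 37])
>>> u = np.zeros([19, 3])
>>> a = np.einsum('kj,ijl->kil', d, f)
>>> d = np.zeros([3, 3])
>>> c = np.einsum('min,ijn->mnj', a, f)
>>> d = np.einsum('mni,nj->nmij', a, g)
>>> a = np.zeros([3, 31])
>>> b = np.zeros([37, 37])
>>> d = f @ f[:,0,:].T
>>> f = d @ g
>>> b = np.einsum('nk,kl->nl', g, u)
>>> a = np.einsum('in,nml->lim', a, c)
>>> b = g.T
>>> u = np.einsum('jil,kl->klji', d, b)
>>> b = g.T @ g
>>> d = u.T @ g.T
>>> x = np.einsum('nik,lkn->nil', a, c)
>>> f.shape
(37, 7, 19)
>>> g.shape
(37, 19)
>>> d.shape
(7, 37, 37, 37)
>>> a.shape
(7, 3, 2)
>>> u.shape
(19, 37, 37, 7)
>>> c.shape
(31, 2, 7)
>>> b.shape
(19, 19)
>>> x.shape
(7, 3, 31)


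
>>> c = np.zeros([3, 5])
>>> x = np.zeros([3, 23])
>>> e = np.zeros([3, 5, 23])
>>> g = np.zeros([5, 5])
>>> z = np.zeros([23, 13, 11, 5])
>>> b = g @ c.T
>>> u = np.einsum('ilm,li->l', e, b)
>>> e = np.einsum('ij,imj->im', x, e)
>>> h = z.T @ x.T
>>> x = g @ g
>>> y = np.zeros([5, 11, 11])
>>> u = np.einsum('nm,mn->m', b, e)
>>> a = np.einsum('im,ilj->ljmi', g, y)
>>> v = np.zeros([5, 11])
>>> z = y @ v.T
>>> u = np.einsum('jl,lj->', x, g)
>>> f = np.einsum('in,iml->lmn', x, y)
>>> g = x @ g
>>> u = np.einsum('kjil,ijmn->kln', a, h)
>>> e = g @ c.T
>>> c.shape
(3, 5)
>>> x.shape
(5, 5)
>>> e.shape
(5, 3)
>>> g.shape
(5, 5)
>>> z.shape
(5, 11, 5)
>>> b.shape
(5, 3)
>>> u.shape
(11, 5, 3)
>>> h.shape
(5, 11, 13, 3)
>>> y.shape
(5, 11, 11)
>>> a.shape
(11, 11, 5, 5)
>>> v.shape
(5, 11)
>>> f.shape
(11, 11, 5)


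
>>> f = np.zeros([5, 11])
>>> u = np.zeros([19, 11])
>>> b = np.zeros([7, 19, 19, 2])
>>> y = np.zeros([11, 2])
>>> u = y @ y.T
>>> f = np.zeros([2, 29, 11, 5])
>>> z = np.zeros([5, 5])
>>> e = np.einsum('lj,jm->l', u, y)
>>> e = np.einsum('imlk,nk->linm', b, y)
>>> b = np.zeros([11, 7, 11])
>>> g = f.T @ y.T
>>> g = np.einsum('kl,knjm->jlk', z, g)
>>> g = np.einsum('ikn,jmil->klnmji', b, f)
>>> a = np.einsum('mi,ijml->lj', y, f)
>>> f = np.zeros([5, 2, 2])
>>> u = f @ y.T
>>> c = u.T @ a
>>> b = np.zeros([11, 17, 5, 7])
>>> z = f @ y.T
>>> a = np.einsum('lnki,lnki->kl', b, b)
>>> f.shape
(5, 2, 2)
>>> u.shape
(5, 2, 11)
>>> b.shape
(11, 17, 5, 7)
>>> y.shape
(11, 2)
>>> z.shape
(5, 2, 11)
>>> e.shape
(19, 7, 11, 19)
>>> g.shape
(7, 5, 11, 29, 2, 11)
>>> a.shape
(5, 11)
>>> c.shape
(11, 2, 29)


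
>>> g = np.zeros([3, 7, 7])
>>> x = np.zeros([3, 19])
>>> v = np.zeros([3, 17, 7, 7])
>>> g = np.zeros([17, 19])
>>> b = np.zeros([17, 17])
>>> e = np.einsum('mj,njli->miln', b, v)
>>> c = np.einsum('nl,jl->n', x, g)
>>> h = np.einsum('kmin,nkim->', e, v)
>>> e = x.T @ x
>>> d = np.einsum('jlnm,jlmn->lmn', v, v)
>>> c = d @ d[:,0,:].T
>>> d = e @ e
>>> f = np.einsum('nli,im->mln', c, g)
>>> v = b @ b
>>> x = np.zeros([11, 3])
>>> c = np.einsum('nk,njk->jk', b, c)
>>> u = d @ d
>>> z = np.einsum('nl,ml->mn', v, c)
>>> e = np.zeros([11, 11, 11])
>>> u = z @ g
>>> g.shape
(17, 19)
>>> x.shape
(11, 3)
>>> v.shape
(17, 17)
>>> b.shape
(17, 17)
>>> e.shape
(11, 11, 11)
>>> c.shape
(7, 17)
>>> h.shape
()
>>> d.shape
(19, 19)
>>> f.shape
(19, 7, 17)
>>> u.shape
(7, 19)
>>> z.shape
(7, 17)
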